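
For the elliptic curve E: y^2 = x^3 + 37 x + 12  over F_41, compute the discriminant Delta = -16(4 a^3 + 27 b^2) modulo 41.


4 a^3 + 27 b^2 = 4*37^3 + 27*12^2 = 202612 + 3888 = 206500
Delta = -16 * (206500) = -3304000
Delta mod 41 = 26

Delta = 26 (mod 41)


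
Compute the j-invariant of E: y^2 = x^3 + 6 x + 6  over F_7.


Delta = -16(4 a^3 + 27 b^2) mod 7 = 3
-1728 * (4 a)^3 = -1728 * (4*6)^3 mod 7 = 6
j = 6 * 3^(-1) mod 7 = 2

j = 2 (mod 7)


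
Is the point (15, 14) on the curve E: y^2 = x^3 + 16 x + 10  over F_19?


Check whether y^2 = x^3 + 16 x + 10 (mod 19) for (x, y) = (15, 14).
LHS: y^2 = 14^2 mod 19 = 6
RHS: x^3 + 16 x + 10 = 15^3 + 16*15 + 10 mod 19 = 15
LHS != RHS

No, not on the curve


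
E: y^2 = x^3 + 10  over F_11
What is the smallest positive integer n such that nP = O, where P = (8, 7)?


Compute successive multiples of P until we hit O:
  1P = (8, 7)
  2P = (10, 8)
  3P = (7, 10)
  4P = (5, 6)
  5P = (3, 2)
  6P = (1, 0)
  7P = (3, 9)
  8P = (5, 5)
  ... (continuing to 12P)
  12P = O

ord(P) = 12


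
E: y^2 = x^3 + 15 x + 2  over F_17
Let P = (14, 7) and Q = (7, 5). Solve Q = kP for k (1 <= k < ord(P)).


Enumerate multiples of P until we hit Q = (7, 5):
  1P = (14, 7)
  2P = (15, 7)
  3P = (5, 10)
  4P = (0, 11)
  5P = (1, 16)
  6P = (6, 11)
  7P = (10, 8)
  8P = (9, 13)
  9P = (7, 5)
Match found at i = 9.

k = 9


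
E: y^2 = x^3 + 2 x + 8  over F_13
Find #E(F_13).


For each x in F_13, count y with y^2 = x^3 + 2 x + 8 mod 13:
  x = 5: RHS = 0, y in [0]  -> 1 point(s)
  x = 7: RHS = 1, y in [1, 12]  -> 2 point(s)
  x = 8: RHS = 3, y in [4, 9]  -> 2 point(s)
  x = 9: RHS = 1, y in [1, 12]  -> 2 point(s)
  x = 10: RHS = 1, y in [1, 12]  -> 2 point(s)
  x = 11: RHS = 9, y in [3, 10]  -> 2 point(s)
Affine points: 11. Add the point at infinity: total = 12.

#E(F_13) = 12


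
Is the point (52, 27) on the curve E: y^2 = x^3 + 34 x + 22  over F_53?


Check whether y^2 = x^3 + 34 x + 22 (mod 53) for (x, y) = (52, 27).
LHS: y^2 = 27^2 mod 53 = 40
RHS: x^3 + 34 x + 22 = 52^3 + 34*52 + 22 mod 53 = 40
LHS = RHS

Yes, on the curve


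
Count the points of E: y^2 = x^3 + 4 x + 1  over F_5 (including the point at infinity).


For each x in F_5, count y with y^2 = x^3 + 4 x + 1 mod 5:
  x = 0: RHS = 1, y in [1, 4]  -> 2 point(s)
  x = 1: RHS = 1, y in [1, 4]  -> 2 point(s)
  x = 3: RHS = 0, y in [0]  -> 1 point(s)
  x = 4: RHS = 1, y in [1, 4]  -> 2 point(s)
Affine points: 7. Add the point at infinity: total = 8.

#E(F_5) = 8


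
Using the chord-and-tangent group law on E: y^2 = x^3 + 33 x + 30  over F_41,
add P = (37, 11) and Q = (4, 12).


P != Q, so use the chord formula.
s = (y2 - y1) / (x2 - x1) = (1) / (8) mod 41 = 36
x3 = s^2 - x1 - x2 mod 41 = 36^2 - 37 - 4 = 25
y3 = s (x1 - x3) - y1 mod 41 = 36 * (37 - 25) - 11 = 11

P + Q = (25, 11)


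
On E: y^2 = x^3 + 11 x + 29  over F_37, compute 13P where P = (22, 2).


k = 13 = 1101_2 (binary, LSB first: 1011)
Double-and-add from P = (22, 2):
  bit 0 = 1: acc = O + (22, 2) = (22, 2)
  bit 1 = 0: acc unchanged = (22, 2)
  bit 2 = 1: acc = (22, 2) + (35, 6) = (16, 34)
  bit 3 = 1: acc = (16, 34) + (29, 24) = (32, 21)

13P = (32, 21)


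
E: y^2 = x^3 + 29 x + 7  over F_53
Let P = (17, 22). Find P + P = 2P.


Doubling: s = (3 x1^2 + a) / (2 y1)
s = (3*17^2 + 29) / (2*22) mod 53 = 30
x3 = s^2 - 2 x1 mod 53 = 30^2 - 2*17 = 18
y3 = s (x1 - x3) - y1 mod 53 = 30 * (17 - 18) - 22 = 1

2P = (18, 1)


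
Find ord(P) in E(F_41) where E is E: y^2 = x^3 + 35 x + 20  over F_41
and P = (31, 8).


Compute successive multiples of P until we hit O:
  1P = (31, 8)
  2P = (29, 39)
  3P = (6, 35)
  4P = (40, 5)
  5P = (2, 37)
  6P = (9, 11)
  7P = (5, 22)
  8P = (23, 35)
  ... (continuing to 42P)
  42P = O

ord(P) = 42


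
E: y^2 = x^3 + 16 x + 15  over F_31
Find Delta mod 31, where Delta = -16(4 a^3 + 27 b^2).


4 a^3 + 27 b^2 = 4*16^3 + 27*15^2 = 16384 + 6075 = 22459
Delta = -16 * (22459) = -359344
Delta mod 31 = 8

Delta = 8 (mod 31)


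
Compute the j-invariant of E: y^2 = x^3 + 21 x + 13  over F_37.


Delta = -16(4 a^3 + 27 b^2) mod 37 = 29
-1728 * (4 a)^3 = -1728 * (4*21)^3 mod 37 = 11
j = 11 * 29^(-1) mod 37 = 31

j = 31 (mod 37)


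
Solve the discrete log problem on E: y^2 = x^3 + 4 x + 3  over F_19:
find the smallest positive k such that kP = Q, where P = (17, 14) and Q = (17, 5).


Enumerate multiples of P until we hit Q = (17, 5):
  1P = (17, 14)
  2P = (2, 0)
  3P = (17, 5)
Match found at i = 3.

k = 3


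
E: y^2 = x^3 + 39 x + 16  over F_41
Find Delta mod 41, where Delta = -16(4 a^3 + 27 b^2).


4 a^3 + 27 b^2 = 4*39^3 + 27*16^2 = 237276 + 6912 = 244188
Delta = -16 * (244188) = -3907008
Delta mod 41 = 5

Delta = 5 (mod 41)


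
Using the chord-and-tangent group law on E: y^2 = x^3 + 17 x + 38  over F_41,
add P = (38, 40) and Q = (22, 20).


P != Q, so use the chord formula.
s = (y2 - y1) / (x2 - x1) = (21) / (25) mod 41 = 32
x3 = s^2 - x1 - x2 mod 41 = 32^2 - 38 - 22 = 21
y3 = s (x1 - x3) - y1 mod 41 = 32 * (38 - 21) - 40 = 12

P + Q = (21, 12)


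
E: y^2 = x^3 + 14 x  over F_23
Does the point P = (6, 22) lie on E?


Check whether y^2 = x^3 + 14 x + 0 (mod 23) for (x, y) = (6, 22).
LHS: y^2 = 22^2 mod 23 = 1
RHS: x^3 + 14 x + 0 = 6^3 + 14*6 + 0 mod 23 = 1
LHS = RHS

Yes, on the curve


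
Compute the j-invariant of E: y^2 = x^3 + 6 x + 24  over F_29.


Delta = -16(4 a^3 + 27 b^2) mod 29 = 26
-1728 * (4 a)^3 = -1728 * (4*6)^3 mod 29 = 8
j = 8 * 26^(-1) mod 29 = 7

j = 7 (mod 29)


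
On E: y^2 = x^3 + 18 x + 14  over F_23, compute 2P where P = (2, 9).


Doubling: s = (3 x1^2 + a) / (2 y1)
s = (3*2^2 + 18) / (2*9) mod 23 = 17
x3 = s^2 - 2 x1 mod 23 = 17^2 - 2*2 = 9
y3 = s (x1 - x3) - y1 mod 23 = 17 * (2 - 9) - 9 = 10

2P = (9, 10)


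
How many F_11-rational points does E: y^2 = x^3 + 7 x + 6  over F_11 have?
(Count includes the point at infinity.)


For each x in F_11, count y with y^2 = x^3 + 7 x + 6 mod 11:
  x = 1: RHS = 3, y in [5, 6]  -> 2 point(s)
  x = 5: RHS = 1, y in [1, 10]  -> 2 point(s)
  x = 6: RHS = 0, y in [0]  -> 1 point(s)
  x = 10: RHS = 9, y in [3, 8]  -> 2 point(s)
Affine points: 7. Add the point at infinity: total = 8.

#E(F_11) = 8


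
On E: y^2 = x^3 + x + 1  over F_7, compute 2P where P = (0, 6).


k = 2 = 10_2 (binary, LSB first: 01)
Double-and-add from P = (0, 6):
  bit 0 = 0: acc unchanged = O
  bit 1 = 1: acc = O + (2, 2) = (2, 2)

2P = (2, 2)


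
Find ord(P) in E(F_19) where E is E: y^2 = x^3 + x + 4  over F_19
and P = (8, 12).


Compute successive multiples of P until we hit O:
  1P = (8, 12)
  2P = (14, 11)
  3P = (6, 13)
  4P = (10, 8)
  5P = (5, 1)
  6P = (11, 15)
  7P = (1, 14)
  8P = (0, 2)
  ... (continuing to 19P)
  19P = O

ord(P) = 19


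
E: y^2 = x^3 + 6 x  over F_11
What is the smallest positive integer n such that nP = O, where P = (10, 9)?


Compute successive multiples of P until we hit O:
  1P = (10, 9)
  2P = (5, 10)
  3P = (0, 0)
  4P = (5, 1)
  5P = (10, 2)
  6P = O

ord(P) = 6


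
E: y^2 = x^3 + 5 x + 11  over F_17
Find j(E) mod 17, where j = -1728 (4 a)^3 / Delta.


Delta = -16(4 a^3 + 27 b^2) mod 17 = 10
-1728 * (4 a)^3 = -1728 * (4*5)^3 mod 17 = 9
j = 9 * 10^(-1) mod 17 = 6

j = 6 (mod 17)


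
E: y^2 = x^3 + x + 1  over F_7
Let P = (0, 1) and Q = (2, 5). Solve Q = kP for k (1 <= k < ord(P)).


Enumerate multiples of P until we hit Q = (2, 5):
  1P = (0, 1)
  2P = (2, 5)
Match found at i = 2.

k = 2


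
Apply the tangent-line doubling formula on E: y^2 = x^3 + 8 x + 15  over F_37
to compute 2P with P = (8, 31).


Doubling: s = (3 x1^2 + a) / (2 y1)
s = (3*8^2 + 8) / (2*31) mod 37 = 8
x3 = s^2 - 2 x1 mod 37 = 8^2 - 2*8 = 11
y3 = s (x1 - x3) - y1 mod 37 = 8 * (8 - 11) - 31 = 19

2P = (11, 19)


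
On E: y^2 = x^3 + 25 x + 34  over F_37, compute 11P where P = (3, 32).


k = 11 = 1011_2 (binary, LSB first: 1101)
Double-and-add from P = (3, 32):
  bit 0 = 1: acc = O + (3, 32) = (3, 32)
  bit 1 = 1: acc = (3, 32) + (24, 18) = (31, 36)
  bit 2 = 0: acc unchanged = (31, 36)
  bit 3 = 1: acc = (31, 36) + (25, 35) = (17, 28)

11P = (17, 28)


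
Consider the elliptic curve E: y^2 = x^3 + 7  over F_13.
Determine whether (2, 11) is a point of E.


Check whether y^2 = x^3 + 0 x + 7 (mod 13) for (x, y) = (2, 11).
LHS: y^2 = 11^2 mod 13 = 4
RHS: x^3 + 0 x + 7 = 2^3 + 0*2 + 7 mod 13 = 2
LHS != RHS

No, not on the curve


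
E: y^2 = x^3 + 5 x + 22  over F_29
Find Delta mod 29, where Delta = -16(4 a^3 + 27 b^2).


4 a^3 + 27 b^2 = 4*5^3 + 27*22^2 = 500 + 13068 = 13568
Delta = -16 * (13568) = -217088
Delta mod 29 = 6

Delta = 6 (mod 29)


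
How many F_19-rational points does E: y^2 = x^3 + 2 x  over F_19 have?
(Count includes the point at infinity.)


For each x in F_19, count y with y^2 = x^3 + 2 x + 0 mod 19:
  x = 0: RHS = 0, y in [0]  -> 1 point(s)
  x = 6: RHS = 0, y in [0]  -> 1 point(s)
  x = 9: RHS = 6, y in [5, 14]  -> 2 point(s)
  x = 11: RHS = 4, y in [2, 17]  -> 2 point(s)
  x = 12: RHS = 4, y in [2, 17]  -> 2 point(s)
  x = 13: RHS = 0, y in [0]  -> 1 point(s)
  x = 14: RHS = 17, y in [6, 13]  -> 2 point(s)
  x = 15: RHS = 4, y in [2, 17]  -> 2 point(s)
  x = 16: RHS = 5, y in [9, 10]  -> 2 point(s)
  x = 17: RHS = 7, y in [8, 11]  -> 2 point(s)
  x = 18: RHS = 16, y in [4, 15]  -> 2 point(s)
Affine points: 19. Add the point at infinity: total = 20.

#E(F_19) = 20


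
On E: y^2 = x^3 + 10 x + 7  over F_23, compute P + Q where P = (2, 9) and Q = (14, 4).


P != Q, so use the chord formula.
s = (y2 - y1) / (x2 - x1) = (18) / (12) mod 23 = 13
x3 = s^2 - x1 - x2 mod 23 = 13^2 - 2 - 14 = 15
y3 = s (x1 - x3) - y1 mod 23 = 13 * (2 - 15) - 9 = 6

P + Q = (15, 6)


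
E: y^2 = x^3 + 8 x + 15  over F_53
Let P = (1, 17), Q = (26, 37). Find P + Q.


P != Q, so use the chord formula.
s = (y2 - y1) / (x2 - x1) = (20) / (25) mod 53 = 22
x3 = s^2 - x1 - x2 mod 53 = 22^2 - 1 - 26 = 33
y3 = s (x1 - x3) - y1 mod 53 = 22 * (1 - 33) - 17 = 21

P + Q = (33, 21)


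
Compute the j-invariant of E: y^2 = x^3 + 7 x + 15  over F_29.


Delta = -16(4 a^3 + 27 b^2) mod 29 = 9
-1728 * (4 a)^3 = -1728 * (4*7)^3 mod 29 = 17
j = 17 * 9^(-1) mod 29 = 18

j = 18 (mod 29)


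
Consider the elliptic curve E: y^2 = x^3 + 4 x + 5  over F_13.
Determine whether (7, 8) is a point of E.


Check whether y^2 = x^3 + 4 x + 5 (mod 13) for (x, y) = (7, 8).
LHS: y^2 = 8^2 mod 13 = 12
RHS: x^3 + 4 x + 5 = 7^3 + 4*7 + 5 mod 13 = 12
LHS = RHS

Yes, on the curve


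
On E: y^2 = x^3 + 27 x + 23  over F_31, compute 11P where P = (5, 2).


k = 11 = 1011_2 (binary, LSB first: 1101)
Double-and-add from P = (5, 2):
  bit 0 = 1: acc = O + (5, 2) = (5, 2)
  bit 1 = 1: acc = (5, 2) + (28, 16) = (3, 10)
  bit 2 = 0: acc unchanged = (3, 10)
  bit 3 = 1: acc = (3, 10) + (24, 7) = (23, 15)

11P = (23, 15)


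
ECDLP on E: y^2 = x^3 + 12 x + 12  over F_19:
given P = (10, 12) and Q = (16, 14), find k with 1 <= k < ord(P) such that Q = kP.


Enumerate multiples of P until we hit Q = (16, 14):
  1P = (10, 12)
  2P = (16, 5)
  3P = (16, 14)
Match found at i = 3.

k = 3


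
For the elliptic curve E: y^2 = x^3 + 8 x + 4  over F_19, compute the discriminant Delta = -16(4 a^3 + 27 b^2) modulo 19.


4 a^3 + 27 b^2 = 4*8^3 + 27*4^2 = 2048 + 432 = 2480
Delta = -16 * (2480) = -39680
Delta mod 19 = 11

Delta = 11 (mod 19)


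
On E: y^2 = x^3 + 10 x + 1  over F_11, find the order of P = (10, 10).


Compute successive multiples of P until we hit O:
  1P = (10, 10)
  2P = (3, 5)
  3P = (3, 6)
  4P = (10, 1)
  5P = O

ord(P) = 5


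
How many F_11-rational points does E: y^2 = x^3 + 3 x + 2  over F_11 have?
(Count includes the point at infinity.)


For each x in F_11, count y with y^2 = x^3 + 3 x + 2 mod 11:
  x = 2: RHS = 5, y in [4, 7]  -> 2 point(s)
  x = 3: RHS = 5, y in [4, 7]  -> 2 point(s)
  x = 4: RHS = 1, y in [1, 10]  -> 2 point(s)
  x = 6: RHS = 5, y in [4, 7]  -> 2 point(s)
  x = 7: RHS = 3, y in [5, 6]  -> 2 point(s)
  x = 10: RHS = 9, y in [3, 8]  -> 2 point(s)
Affine points: 12. Add the point at infinity: total = 13.

#E(F_11) = 13


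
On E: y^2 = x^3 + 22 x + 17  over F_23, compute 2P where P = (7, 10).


Doubling: s = (3 x1^2 + a) / (2 y1)
s = (3*7^2 + 22) / (2*10) mod 23 = 5
x3 = s^2 - 2 x1 mod 23 = 5^2 - 2*7 = 11
y3 = s (x1 - x3) - y1 mod 23 = 5 * (7 - 11) - 10 = 16

2P = (11, 16)


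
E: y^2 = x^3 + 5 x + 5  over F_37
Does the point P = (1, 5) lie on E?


Check whether y^2 = x^3 + 5 x + 5 (mod 37) for (x, y) = (1, 5).
LHS: y^2 = 5^2 mod 37 = 25
RHS: x^3 + 5 x + 5 = 1^3 + 5*1 + 5 mod 37 = 11
LHS != RHS

No, not on the curve


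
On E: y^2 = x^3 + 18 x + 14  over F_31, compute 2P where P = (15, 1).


Doubling: s = (3 x1^2 + a) / (2 y1)
s = (3*15^2 + 18) / (2*1) mod 31 = 21
x3 = s^2 - 2 x1 mod 31 = 21^2 - 2*15 = 8
y3 = s (x1 - x3) - y1 mod 31 = 21 * (15 - 8) - 1 = 22

2P = (8, 22)


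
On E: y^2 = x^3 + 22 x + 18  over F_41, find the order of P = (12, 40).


Compute successive multiples of P until we hit O:
  1P = (12, 40)
  2P = (9, 17)
  3P = (15, 19)
  4P = (22, 30)
  5P = (8, 38)
  6P = (11, 22)
  7P = (14, 6)
  8P = (17, 4)
  ... (continuing to 18P)
  18P = O

ord(P) = 18


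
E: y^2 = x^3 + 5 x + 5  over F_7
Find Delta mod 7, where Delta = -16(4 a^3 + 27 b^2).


4 a^3 + 27 b^2 = 4*5^3 + 27*5^2 = 500 + 675 = 1175
Delta = -16 * (1175) = -18800
Delta mod 7 = 2

Delta = 2 (mod 7)


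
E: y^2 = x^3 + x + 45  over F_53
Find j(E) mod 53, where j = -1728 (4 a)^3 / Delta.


Delta = -16(4 a^3 + 27 b^2) mod 53 = 7
-1728 * (4 a)^3 = -1728 * (4*1)^3 mod 53 = 19
j = 19 * 7^(-1) mod 53 = 33

j = 33 (mod 53)


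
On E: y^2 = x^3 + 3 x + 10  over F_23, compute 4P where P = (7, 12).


k = 4 = 100_2 (binary, LSB first: 001)
Double-and-add from P = (7, 12):
  bit 0 = 0: acc unchanged = O
  bit 1 = 0: acc unchanged = O
  bit 2 = 1: acc = O + (5, 14) = (5, 14)

4P = (5, 14)


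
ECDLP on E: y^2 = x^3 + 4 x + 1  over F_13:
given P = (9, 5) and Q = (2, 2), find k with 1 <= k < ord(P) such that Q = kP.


Enumerate multiples of P until we hit Q = (2, 2):
  1P = (9, 5)
  2P = (8, 8)
  3P = (5, 9)
  4P = (0, 12)
  5P = (3, 12)
  6P = (2, 2)
Match found at i = 6.

k = 6


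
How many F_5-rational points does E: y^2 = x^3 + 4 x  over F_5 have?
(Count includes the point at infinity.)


For each x in F_5, count y with y^2 = x^3 + 4 x + 0 mod 5:
  x = 0: RHS = 0, y in [0]  -> 1 point(s)
  x = 1: RHS = 0, y in [0]  -> 1 point(s)
  x = 2: RHS = 1, y in [1, 4]  -> 2 point(s)
  x = 3: RHS = 4, y in [2, 3]  -> 2 point(s)
  x = 4: RHS = 0, y in [0]  -> 1 point(s)
Affine points: 7. Add the point at infinity: total = 8.

#E(F_5) = 8


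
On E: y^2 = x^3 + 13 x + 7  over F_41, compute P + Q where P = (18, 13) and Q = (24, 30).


P != Q, so use the chord formula.
s = (y2 - y1) / (x2 - x1) = (17) / (6) mod 41 = 37
x3 = s^2 - x1 - x2 mod 41 = 37^2 - 18 - 24 = 15
y3 = s (x1 - x3) - y1 mod 41 = 37 * (18 - 15) - 13 = 16

P + Q = (15, 16)


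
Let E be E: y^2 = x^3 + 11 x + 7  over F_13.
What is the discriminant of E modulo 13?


4 a^3 + 27 b^2 = 4*11^3 + 27*7^2 = 5324 + 1323 = 6647
Delta = -16 * (6647) = -106352
Delta mod 13 = 1

Delta = 1 (mod 13)


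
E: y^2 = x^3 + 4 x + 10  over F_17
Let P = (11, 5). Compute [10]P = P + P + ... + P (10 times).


k = 10 = 1010_2 (binary, LSB first: 0101)
Double-and-add from P = (11, 5):
  bit 0 = 0: acc unchanged = O
  bit 1 = 1: acc = O + (13, 10) = (13, 10)
  bit 2 = 0: acc unchanged = (13, 10)
  bit 3 = 1: acc = (13, 10) + (1, 10) = (3, 7)

10P = (3, 7)


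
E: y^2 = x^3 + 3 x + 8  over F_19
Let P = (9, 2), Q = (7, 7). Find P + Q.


P != Q, so use the chord formula.
s = (y2 - y1) / (x2 - x1) = (5) / (17) mod 19 = 7
x3 = s^2 - x1 - x2 mod 19 = 7^2 - 9 - 7 = 14
y3 = s (x1 - x3) - y1 mod 19 = 7 * (9 - 14) - 2 = 1

P + Q = (14, 1)


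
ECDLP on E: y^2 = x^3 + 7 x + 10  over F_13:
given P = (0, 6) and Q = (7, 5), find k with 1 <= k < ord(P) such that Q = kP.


Enumerate multiples of P until we hit Q = (7, 5):
  1P = (0, 6)
  2P = (10, 12)
  3P = (7, 8)
  4P = (9, 10)
  5P = (5, 12)
  6P = (11, 12)
  7P = (11, 1)
  8P = (5, 1)
  9P = (9, 3)
  10P = (7, 5)
Match found at i = 10.

k = 10


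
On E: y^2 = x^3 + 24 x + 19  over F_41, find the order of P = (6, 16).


Compute successive multiples of P until we hit O:
  1P = (6, 16)
  2P = (30, 8)
  3P = (37, 8)
  4P = (38, 24)
  5P = (15, 33)
  6P = (18, 16)
  7P = (17, 25)
  8P = (39, 39)
  ... (continuing to 34P)
  34P = O

ord(P) = 34


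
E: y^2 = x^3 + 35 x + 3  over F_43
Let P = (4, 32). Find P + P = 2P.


Doubling: s = (3 x1^2 + a) / (2 y1)
s = (3*4^2 + 35) / (2*32) mod 43 = 6
x3 = s^2 - 2 x1 mod 43 = 6^2 - 2*4 = 28
y3 = s (x1 - x3) - y1 mod 43 = 6 * (4 - 28) - 32 = 39

2P = (28, 39)


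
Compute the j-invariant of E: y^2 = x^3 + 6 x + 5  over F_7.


Delta = -16(4 a^3 + 27 b^2) mod 7 = 2
-1728 * (4 a)^3 = -1728 * (4*6)^3 mod 7 = 6
j = 6 * 2^(-1) mod 7 = 3

j = 3 (mod 7)


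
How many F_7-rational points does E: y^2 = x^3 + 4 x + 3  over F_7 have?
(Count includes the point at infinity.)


For each x in F_7, count y with y^2 = x^3 + 4 x + 3 mod 7:
  x = 1: RHS = 1, y in [1, 6]  -> 2 point(s)
  x = 3: RHS = 0, y in [0]  -> 1 point(s)
  x = 5: RHS = 1, y in [1, 6]  -> 2 point(s)
Affine points: 5. Add the point at infinity: total = 6.

#E(F_7) = 6


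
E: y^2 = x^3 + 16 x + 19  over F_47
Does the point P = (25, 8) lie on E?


Check whether y^2 = x^3 + 16 x + 19 (mod 47) for (x, y) = (25, 8).
LHS: y^2 = 8^2 mod 47 = 17
RHS: x^3 + 16 x + 19 = 25^3 + 16*25 + 19 mod 47 = 17
LHS = RHS

Yes, on the curve


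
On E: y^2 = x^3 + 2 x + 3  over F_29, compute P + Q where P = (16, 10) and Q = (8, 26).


P != Q, so use the chord formula.
s = (y2 - y1) / (x2 - x1) = (16) / (21) mod 29 = 27
x3 = s^2 - x1 - x2 mod 29 = 27^2 - 16 - 8 = 9
y3 = s (x1 - x3) - y1 mod 29 = 27 * (16 - 9) - 10 = 5

P + Q = (9, 5)


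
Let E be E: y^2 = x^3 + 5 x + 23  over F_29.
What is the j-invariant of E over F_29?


Delta = -16(4 a^3 + 27 b^2) mod 29 = 25
-1728 * (4 a)^3 = -1728 * (4*5)^3 mod 29 = 10
j = 10 * 25^(-1) mod 29 = 12

j = 12 (mod 29)


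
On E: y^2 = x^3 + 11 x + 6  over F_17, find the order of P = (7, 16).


Compute successive multiples of P until we hit O:
  1P = (7, 16)
  2P = (5, 13)
  3P = (3, 7)
  4P = (11, 9)
  5P = (1, 16)
  6P = (9, 1)
  7P = (2, 6)
  8P = (12, 8)
  ... (continuing to 20P)
  20P = O

ord(P) = 20


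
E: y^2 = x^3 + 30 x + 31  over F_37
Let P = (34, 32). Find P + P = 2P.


Doubling: s = (3 x1^2 + a) / (2 y1)
s = (3*34^2 + 30) / (2*32) mod 37 = 35
x3 = s^2 - 2 x1 mod 37 = 35^2 - 2*34 = 10
y3 = s (x1 - x3) - y1 mod 37 = 35 * (34 - 10) - 32 = 31

2P = (10, 31)


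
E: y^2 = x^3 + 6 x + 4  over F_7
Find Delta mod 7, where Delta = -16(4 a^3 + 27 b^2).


4 a^3 + 27 b^2 = 4*6^3 + 27*4^2 = 864 + 432 = 1296
Delta = -16 * (1296) = -20736
Delta mod 7 = 5

Delta = 5 (mod 7)


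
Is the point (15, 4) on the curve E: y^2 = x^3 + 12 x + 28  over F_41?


Check whether y^2 = x^3 + 12 x + 28 (mod 41) for (x, y) = (15, 4).
LHS: y^2 = 4^2 mod 41 = 16
RHS: x^3 + 12 x + 28 = 15^3 + 12*15 + 28 mod 41 = 16
LHS = RHS

Yes, on the curve


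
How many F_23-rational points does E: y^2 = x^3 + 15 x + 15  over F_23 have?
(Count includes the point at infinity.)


For each x in F_23, count y with y^2 = x^3 + 15 x + 15 mod 23:
  x = 1: RHS = 8, y in [10, 13]  -> 2 point(s)
  x = 3: RHS = 18, y in [8, 15]  -> 2 point(s)
  x = 4: RHS = 1, y in [1, 22]  -> 2 point(s)
  x = 5: RHS = 8, y in [10, 13]  -> 2 point(s)
  x = 7: RHS = 3, y in [7, 16]  -> 2 point(s)
  x = 8: RHS = 3, y in [7, 16]  -> 2 point(s)
  x = 11: RHS = 16, y in [4, 19]  -> 2 point(s)
  x = 14: RHS = 2, y in [5, 18]  -> 2 point(s)
  x = 15: RHS = 4, y in [2, 21]  -> 2 point(s)
  x = 16: RHS = 4, y in [2, 21]  -> 2 point(s)
  x = 17: RHS = 8, y in [10, 13]  -> 2 point(s)
  x = 19: RHS = 6, y in [11, 12]  -> 2 point(s)
  x = 20: RHS = 12, y in [9, 14]  -> 2 point(s)
  x = 21: RHS = 0, y in [0]  -> 1 point(s)
Affine points: 27. Add the point at infinity: total = 28.

#E(F_23) = 28


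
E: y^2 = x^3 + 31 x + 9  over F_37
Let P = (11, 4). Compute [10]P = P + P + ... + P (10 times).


k = 10 = 1010_2 (binary, LSB first: 0101)
Double-and-add from P = (11, 4):
  bit 0 = 0: acc unchanged = O
  bit 1 = 1: acc = O + (24, 31) = (24, 31)
  bit 2 = 0: acc unchanged = (24, 31)
  bit 3 = 1: acc = (24, 31) + (1, 35) = (0, 34)

10P = (0, 34)


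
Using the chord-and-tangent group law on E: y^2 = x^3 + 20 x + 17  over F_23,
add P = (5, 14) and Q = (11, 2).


P != Q, so use the chord formula.
s = (y2 - y1) / (x2 - x1) = (11) / (6) mod 23 = 21
x3 = s^2 - x1 - x2 mod 23 = 21^2 - 5 - 11 = 11
y3 = s (x1 - x3) - y1 mod 23 = 21 * (5 - 11) - 14 = 21

P + Q = (11, 21)


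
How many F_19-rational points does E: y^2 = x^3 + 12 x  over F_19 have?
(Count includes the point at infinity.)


For each x in F_19, count y with y^2 = x^3 + 12 x + 0 mod 19:
  x = 0: RHS = 0, y in [0]  -> 1 point(s)
  x = 3: RHS = 6, y in [5, 14]  -> 2 point(s)
  x = 4: RHS = 17, y in [6, 13]  -> 2 point(s)
  x = 7: RHS = 9, y in [3, 16]  -> 2 point(s)
  x = 8: RHS = 0, y in [0]  -> 1 point(s)
  x = 9: RHS = 1, y in [1, 18]  -> 2 point(s)
  x = 11: RHS = 0, y in [0]  -> 1 point(s)
  x = 13: RHS = 16, y in [4, 15]  -> 2 point(s)
  x = 14: RHS = 5, y in [9, 10]  -> 2 point(s)
  x = 17: RHS = 6, y in [5, 14]  -> 2 point(s)
  x = 18: RHS = 6, y in [5, 14]  -> 2 point(s)
Affine points: 19. Add the point at infinity: total = 20.

#E(F_19) = 20


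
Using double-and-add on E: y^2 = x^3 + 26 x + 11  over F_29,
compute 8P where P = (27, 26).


k = 8 = 1000_2 (binary, LSB first: 0001)
Double-and-add from P = (27, 26):
  bit 0 = 0: acc unchanged = O
  bit 1 = 0: acc unchanged = O
  bit 2 = 0: acc unchanged = O
  bit 3 = 1: acc = O + (26, 14) = (26, 14)

8P = (26, 14)


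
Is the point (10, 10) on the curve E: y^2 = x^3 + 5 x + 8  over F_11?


Check whether y^2 = x^3 + 5 x + 8 (mod 11) for (x, y) = (10, 10).
LHS: y^2 = 10^2 mod 11 = 1
RHS: x^3 + 5 x + 8 = 10^3 + 5*10 + 8 mod 11 = 2
LHS != RHS

No, not on the curve


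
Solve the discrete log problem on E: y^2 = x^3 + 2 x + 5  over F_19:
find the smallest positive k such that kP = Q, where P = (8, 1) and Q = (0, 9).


Enumerate multiples of P until we hit Q = (0, 9):
  1P = (8, 1)
  2P = (7, 1)
  3P = (4, 18)
  4P = (12, 16)
  5P = (0, 10)
  6P = (9, 12)
  7P = (9, 7)
  8P = (0, 9)
Match found at i = 8.

k = 8


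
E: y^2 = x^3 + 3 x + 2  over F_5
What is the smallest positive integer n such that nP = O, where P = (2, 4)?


Compute successive multiples of P until we hit O:
  1P = (2, 4)
  2P = (1, 1)
  3P = (1, 4)
  4P = (2, 1)
  5P = O

ord(P) = 5


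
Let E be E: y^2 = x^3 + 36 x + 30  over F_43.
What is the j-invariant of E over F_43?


Delta = -16(4 a^3 + 27 b^2) mod 43 = 28
-1728 * (4 a)^3 = -1728 * (4*36)^3 mod 43 = 4
j = 4 * 28^(-1) mod 43 = 37

j = 37 (mod 43)


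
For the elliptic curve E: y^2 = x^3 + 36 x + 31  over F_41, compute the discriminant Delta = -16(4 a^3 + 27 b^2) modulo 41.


4 a^3 + 27 b^2 = 4*36^3 + 27*31^2 = 186624 + 25947 = 212571
Delta = -16 * (212571) = -3401136
Delta mod 41 = 19

Delta = 19 (mod 41)


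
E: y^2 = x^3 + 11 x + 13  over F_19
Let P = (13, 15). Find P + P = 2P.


Doubling: s = (3 x1^2 + a) / (2 y1)
s = (3*13^2 + 11) / (2*15) mod 19 = 16
x3 = s^2 - 2 x1 mod 19 = 16^2 - 2*13 = 2
y3 = s (x1 - x3) - y1 mod 19 = 16 * (13 - 2) - 15 = 9

2P = (2, 9)


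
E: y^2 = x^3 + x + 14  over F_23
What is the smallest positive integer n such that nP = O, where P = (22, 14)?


Compute successive multiples of P until we hit O:
  1P = (22, 14)
  2P = (10, 14)
  3P = (14, 9)
  4P = (5, 11)
  5P = (2, 22)
  6P = (1, 19)
  7P = (12, 11)
  8P = (16, 20)
  ... (continuing to 28P)
  28P = O

ord(P) = 28


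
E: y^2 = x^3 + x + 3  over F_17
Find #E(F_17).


For each x in F_17, count y with y^2 = x^3 + 1 x + 3 mod 17:
  x = 2: RHS = 13, y in [8, 9]  -> 2 point(s)
  x = 3: RHS = 16, y in [4, 13]  -> 2 point(s)
  x = 6: RHS = 4, y in [2, 15]  -> 2 point(s)
  x = 7: RHS = 13, y in [8, 9]  -> 2 point(s)
  x = 8: RHS = 13, y in [8, 9]  -> 2 point(s)
  x = 11: RHS = 2, y in [6, 11]  -> 2 point(s)
  x = 12: RHS = 9, y in [3, 14]  -> 2 point(s)
  x = 16: RHS = 1, y in [1, 16]  -> 2 point(s)
Affine points: 16. Add the point at infinity: total = 17.

#E(F_17) = 17


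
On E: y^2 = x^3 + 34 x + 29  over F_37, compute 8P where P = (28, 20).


k = 8 = 1000_2 (binary, LSB first: 0001)
Double-and-add from P = (28, 20):
  bit 0 = 0: acc unchanged = O
  bit 1 = 0: acc unchanged = O
  bit 2 = 0: acc unchanged = O
  bit 3 = 1: acc = O + (14, 17) = (14, 17)

8P = (14, 17)


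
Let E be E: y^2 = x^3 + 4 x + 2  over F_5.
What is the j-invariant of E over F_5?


Delta = -16(4 a^3 + 27 b^2) mod 5 = 1
-1728 * (4 a)^3 = -1728 * (4*4)^3 mod 5 = 2
j = 2 * 1^(-1) mod 5 = 2

j = 2 (mod 5)


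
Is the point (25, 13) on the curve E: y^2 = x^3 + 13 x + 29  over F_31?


Check whether y^2 = x^3 + 13 x + 29 (mod 31) for (x, y) = (25, 13).
LHS: y^2 = 13^2 mod 31 = 14
RHS: x^3 + 13 x + 29 = 25^3 + 13*25 + 29 mod 31 = 14
LHS = RHS

Yes, on the curve


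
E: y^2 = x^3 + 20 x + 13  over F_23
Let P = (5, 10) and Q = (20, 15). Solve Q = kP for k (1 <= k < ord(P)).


Enumerate multiples of P until we hit Q = (20, 15):
  1P = (5, 10)
  2P = (14, 22)
  3P = (16, 6)
  4P = (20, 8)
  5P = (11, 0)
  6P = (20, 15)
Match found at i = 6.

k = 6


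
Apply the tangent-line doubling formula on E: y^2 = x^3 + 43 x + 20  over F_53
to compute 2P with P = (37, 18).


Doubling: s = (3 x1^2 + a) / (2 y1)
s = (3*37^2 + 43) / (2*18) mod 53 = 24
x3 = s^2 - 2 x1 mod 53 = 24^2 - 2*37 = 25
y3 = s (x1 - x3) - y1 mod 53 = 24 * (37 - 25) - 18 = 5

2P = (25, 5)


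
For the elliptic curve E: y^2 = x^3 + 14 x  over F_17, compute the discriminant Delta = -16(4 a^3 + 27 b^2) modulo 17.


4 a^3 + 27 b^2 = 4*14^3 + 27*0^2 = 10976 + 0 = 10976
Delta = -16 * (10976) = -175616
Delta mod 17 = 11

Delta = 11 (mod 17)


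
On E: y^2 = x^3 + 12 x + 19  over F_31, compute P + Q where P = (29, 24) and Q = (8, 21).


P != Q, so use the chord formula.
s = (y2 - y1) / (x2 - x1) = (28) / (10) mod 31 = 9
x3 = s^2 - x1 - x2 mod 31 = 9^2 - 29 - 8 = 13
y3 = s (x1 - x3) - y1 mod 31 = 9 * (29 - 13) - 24 = 27

P + Q = (13, 27)


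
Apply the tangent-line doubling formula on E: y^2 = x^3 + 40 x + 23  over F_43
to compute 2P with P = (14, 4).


Doubling: s = (3 x1^2 + a) / (2 y1)
s = (3*14^2 + 40) / (2*4) mod 43 = 14
x3 = s^2 - 2 x1 mod 43 = 14^2 - 2*14 = 39
y3 = s (x1 - x3) - y1 mod 43 = 14 * (14 - 39) - 4 = 33

2P = (39, 33)


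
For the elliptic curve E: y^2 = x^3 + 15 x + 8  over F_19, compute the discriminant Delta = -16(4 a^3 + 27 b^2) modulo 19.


4 a^3 + 27 b^2 = 4*15^3 + 27*8^2 = 13500 + 1728 = 15228
Delta = -16 * (15228) = -243648
Delta mod 19 = 8

Delta = 8 (mod 19)


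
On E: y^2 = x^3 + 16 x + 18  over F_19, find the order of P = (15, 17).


Compute successive multiples of P until we hit O:
  1P = (15, 17)
  2P = (17, 15)
  3P = (7, 13)
  4P = (2, 18)
  5P = (11, 9)
  6P = (16, 0)
  7P = (11, 10)
  8P = (2, 1)
  ... (continuing to 12P)
  12P = O

ord(P) = 12


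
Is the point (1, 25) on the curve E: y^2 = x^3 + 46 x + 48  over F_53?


Check whether y^2 = x^3 + 46 x + 48 (mod 53) for (x, y) = (1, 25).
LHS: y^2 = 25^2 mod 53 = 42
RHS: x^3 + 46 x + 48 = 1^3 + 46*1 + 48 mod 53 = 42
LHS = RHS

Yes, on the curve


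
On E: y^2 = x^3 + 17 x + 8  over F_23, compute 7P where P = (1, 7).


k = 7 = 111_2 (binary, LSB first: 111)
Double-and-add from P = (1, 7):
  bit 0 = 1: acc = O + (1, 7) = (1, 7)
  bit 1 = 1: acc = (1, 7) + (16, 11) = (12, 10)
  bit 2 = 1: acc = (12, 10) + (0, 10) = (11, 13)

7P = (11, 13)


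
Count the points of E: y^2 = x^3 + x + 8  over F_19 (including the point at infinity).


For each x in F_19, count y with y^2 = x^3 + 1 x + 8 mod 19:
  x = 3: RHS = 0, y in [0]  -> 1 point(s)
  x = 4: RHS = 0, y in [0]  -> 1 point(s)
  x = 5: RHS = 5, y in [9, 10]  -> 2 point(s)
  x = 7: RHS = 16, y in [4, 15]  -> 2 point(s)
  x = 9: RHS = 5, y in [9, 10]  -> 2 point(s)
  x = 10: RHS = 11, y in [7, 12]  -> 2 point(s)
  x = 11: RHS = 1, y in [1, 18]  -> 2 point(s)
  x = 12: RHS = 0, y in [0]  -> 1 point(s)
  x = 14: RHS = 11, y in [7, 12]  -> 2 point(s)
  x = 15: RHS = 16, y in [4, 15]  -> 2 point(s)
  x = 16: RHS = 16, y in [4, 15]  -> 2 point(s)
  x = 17: RHS = 17, y in [6, 13]  -> 2 point(s)
  x = 18: RHS = 6, y in [5, 14]  -> 2 point(s)
Affine points: 23. Add the point at infinity: total = 24.

#E(F_19) = 24


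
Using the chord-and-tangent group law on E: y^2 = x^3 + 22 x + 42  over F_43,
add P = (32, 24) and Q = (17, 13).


P != Q, so use the chord formula.
s = (y2 - y1) / (x2 - x1) = (32) / (28) mod 43 = 38
x3 = s^2 - x1 - x2 mod 43 = 38^2 - 32 - 17 = 19
y3 = s (x1 - x3) - y1 mod 43 = 38 * (32 - 19) - 24 = 40

P + Q = (19, 40)


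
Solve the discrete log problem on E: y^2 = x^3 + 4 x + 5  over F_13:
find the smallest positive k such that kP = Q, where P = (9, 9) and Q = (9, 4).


Enumerate multiples of P until we hit Q = (9, 4):
  1P = (9, 9)
  2P = (8, 4)
  3P = (8, 9)
  4P = (9, 4)
Match found at i = 4.

k = 4


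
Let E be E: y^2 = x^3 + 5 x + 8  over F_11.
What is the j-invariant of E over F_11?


Delta = -16(4 a^3 + 27 b^2) mod 11 = 3
-1728 * (4 a)^3 = -1728 * (4*5)^3 mod 11 = 8
j = 8 * 3^(-1) mod 11 = 10

j = 10 (mod 11)


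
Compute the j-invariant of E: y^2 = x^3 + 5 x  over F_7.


Delta = -16(4 a^3 + 27 b^2) mod 7 = 1
-1728 * (4 a)^3 = -1728 * (4*5)^3 mod 7 = 6
j = 6 * 1^(-1) mod 7 = 6

j = 6 (mod 7)


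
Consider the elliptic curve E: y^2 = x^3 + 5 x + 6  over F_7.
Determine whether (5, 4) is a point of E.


Check whether y^2 = x^3 + 5 x + 6 (mod 7) for (x, y) = (5, 4).
LHS: y^2 = 4^2 mod 7 = 2
RHS: x^3 + 5 x + 6 = 5^3 + 5*5 + 6 mod 7 = 2
LHS = RHS

Yes, on the curve


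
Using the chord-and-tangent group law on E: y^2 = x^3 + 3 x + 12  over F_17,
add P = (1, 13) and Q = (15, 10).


P != Q, so use the chord formula.
s = (y2 - y1) / (x2 - x1) = (14) / (14) mod 17 = 1
x3 = s^2 - x1 - x2 mod 17 = 1^2 - 1 - 15 = 2
y3 = s (x1 - x3) - y1 mod 17 = 1 * (1 - 2) - 13 = 3

P + Q = (2, 3)


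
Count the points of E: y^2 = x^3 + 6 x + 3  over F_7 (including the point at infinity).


For each x in F_7, count y with y^2 = x^3 + 6 x + 3 mod 7:
  x = 2: RHS = 2, y in [3, 4]  -> 2 point(s)
  x = 4: RHS = 0, y in [0]  -> 1 point(s)
  x = 5: RHS = 4, y in [2, 5]  -> 2 point(s)
Affine points: 5. Add the point at infinity: total = 6.

#E(F_7) = 6


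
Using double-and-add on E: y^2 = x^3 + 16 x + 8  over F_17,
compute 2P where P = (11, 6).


k = 2 = 10_2 (binary, LSB first: 01)
Double-and-add from P = (11, 6):
  bit 0 = 0: acc unchanged = O
  bit 1 = 1: acc = O + (13, 13) = (13, 13)

2P = (13, 13)


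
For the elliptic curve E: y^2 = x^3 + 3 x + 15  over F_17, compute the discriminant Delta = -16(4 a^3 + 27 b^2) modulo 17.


4 a^3 + 27 b^2 = 4*3^3 + 27*15^2 = 108 + 6075 = 6183
Delta = -16 * (6183) = -98928
Delta mod 17 = 12

Delta = 12 (mod 17)


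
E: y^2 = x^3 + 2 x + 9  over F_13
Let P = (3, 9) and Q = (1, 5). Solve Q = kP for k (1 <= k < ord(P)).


Enumerate multiples of P until we hit Q = (1, 5):
  1P = (3, 9)
  2P = (11, 7)
  3P = (8, 2)
  4P = (5, 12)
  5P = (4, 9)
  6P = (6, 4)
  7P = (1, 5)
Match found at i = 7.

k = 7


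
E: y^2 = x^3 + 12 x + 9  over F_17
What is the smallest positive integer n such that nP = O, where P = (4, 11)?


Compute successive multiples of P until we hit O:
  1P = (4, 11)
  2P = (0, 3)
  3P = (0, 14)
  4P = (4, 6)
  5P = O

ord(P) = 5


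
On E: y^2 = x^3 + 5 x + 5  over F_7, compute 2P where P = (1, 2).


Doubling: s = (3 x1^2 + a) / (2 y1)
s = (3*1^2 + 5) / (2*2) mod 7 = 2
x3 = s^2 - 2 x1 mod 7 = 2^2 - 2*1 = 2
y3 = s (x1 - x3) - y1 mod 7 = 2 * (1 - 2) - 2 = 3

2P = (2, 3)


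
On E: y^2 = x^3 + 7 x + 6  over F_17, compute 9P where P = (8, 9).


k = 9 = 1001_2 (binary, LSB first: 1001)
Double-and-add from P = (8, 9):
  bit 0 = 1: acc = O + (8, 9) = (8, 9)
  bit 1 = 0: acc unchanged = (8, 9)
  bit 2 = 0: acc unchanged = (8, 9)
  bit 3 = 1: acc = (8, 9) + (6, 14) = (5, 9)

9P = (5, 9)


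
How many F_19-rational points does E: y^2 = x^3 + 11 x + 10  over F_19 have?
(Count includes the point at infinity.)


For each x in F_19, count y with y^2 = x^3 + 11 x + 10 mod 19:
  x = 4: RHS = 4, y in [2, 17]  -> 2 point(s)
  x = 5: RHS = 0, y in [0]  -> 1 point(s)
  x = 6: RHS = 7, y in [8, 11]  -> 2 point(s)
  x = 14: RHS = 1, y in [1, 18]  -> 2 point(s)
  x = 15: RHS = 16, y in [4, 15]  -> 2 point(s)
  x = 16: RHS = 7, y in [8, 11]  -> 2 point(s)
  x = 18: RHS = 17, y in [6, 13]  -> 2 point(s)
Affine points: 13. Add the point at infinity: total = 14.

#E(F_19) = 14


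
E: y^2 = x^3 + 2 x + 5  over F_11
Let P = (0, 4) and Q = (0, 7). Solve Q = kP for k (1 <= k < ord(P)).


Enumerate multiples of P until we hit Q = (0, 7):
  1P = (0, 4)
  2P = (9, 2)
  3P = (3, 4)
  4P = (8, 7)
  5P = (4, 0)
  6P = (8, 4)
  7P = (3, 7)
  8P = (9, 9)
  9P = (0, 7)
Match found at i = 9.

k = 9


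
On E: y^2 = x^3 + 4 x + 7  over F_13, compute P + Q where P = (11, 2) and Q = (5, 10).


P != Q, so use the chord formula.
s = (y2 - y1) / (x2 - x1) = (8) / (7) mod 13 = 3
x3 = s^2 - x1 - x2 mod 13 = 3^2 - 11 - 5 = 6
y3 = s (x1 - x3) - y1 mod 13 = 3 * (11 - 6) - 2 = 0

P + Q = (6, 0)


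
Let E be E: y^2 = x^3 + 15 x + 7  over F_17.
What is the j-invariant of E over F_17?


Delta = -16(4 a^3 + 27 b^2) mod 17 = 16
-1728 * (4 a)^3 = -1728 * (4*15)^3 mod 17 = 5
j = 5 * 16^(-1) mod 17 = 12

j = 12 (mod 17)


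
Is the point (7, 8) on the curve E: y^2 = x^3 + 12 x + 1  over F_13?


Check whether y^2 = x^3 + 12 x + 1 (mod 13) for (x, y) = (7, 8).
LHS: y^2 = 8^2 mod 13 = 12
RHS: x^3 + 12 x + 1 = 7^3 + 12*7 + 1 mod 13 = 12
LHS = RHS

Yes, on the curve


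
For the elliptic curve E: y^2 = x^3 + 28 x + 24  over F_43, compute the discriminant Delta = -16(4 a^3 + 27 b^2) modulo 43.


4 a^3 + 27 b^2 = 4*28^3 + 27*24^2 = 87808 + 15552 = 103360
Delta = -16 * (103360) = -1653760
Delta mod 43 = 20

Delta = 20 (mod 43)


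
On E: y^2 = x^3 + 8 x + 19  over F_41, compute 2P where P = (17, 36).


Doubling: s = (3 x1^2 + a) / (2 y1)
s = (3*17^2 + 8) / (2*36) mod 41 = 15
x3 = s^2 - 2 x1 mod 41 = 15^2 - 2*17 = 27
y3 = s (x1 - x3) - y1 mod 41 = 15 * (17 - 27) - 36 = 19

2P = (27, 19)


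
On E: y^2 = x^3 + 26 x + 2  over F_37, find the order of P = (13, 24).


Compute successive multiples of P until we hit O:
  1P = (13, 24)
  2P = (15, 17)
  3P = (12, 28)
  4P = (28, 36)
  5P = (7, 3)
  6P = (20, 7)
  7P = (25, 21)
  8P = (6, 2)
  ... (continuing to 20P)
  20P = O

ord(P) = 20


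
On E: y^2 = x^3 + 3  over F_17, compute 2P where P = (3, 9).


Doubling: s = (3 x1^2 + a) / (2 y1)
s = (3*3^2 + 0) / (2*9) mod 17 = 10
x3 = s^2 - 2 x1 mod 17 = 10^2 - 2*3 = 9
y3 = s (x1 - x3) - y1 mod 17 = 10 * (3 - 9) - 9 = 16

2P = (9, 16)


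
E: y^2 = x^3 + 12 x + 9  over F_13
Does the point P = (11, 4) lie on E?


Check whether y^2 = x^3 + 12 x + 9 (mod 13) for (x, y) = (11, 4).
LHS: y^2 = 4^2 mod 13 = 3
RHS: x^3 + 12 x + 9 = 11^3 + 12*11 + 9 mod 13 = 3
LHS = RHS

Yes, on the curve


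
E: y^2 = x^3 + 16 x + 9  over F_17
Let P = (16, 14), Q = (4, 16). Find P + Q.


P != Q, so use the chord formula.
s = (y2 - y1) / (x2 - x1) = (2) / (5) mod 17 = 14
x3 = s^2 - x1 - x2 mod 17 = 14^2 - 16 - 4 = 6
y3 = s (x1 - x3) - y1 mod 17 = 14 * (16 - 6) - 14 = 7

P + Q = (6, 7)


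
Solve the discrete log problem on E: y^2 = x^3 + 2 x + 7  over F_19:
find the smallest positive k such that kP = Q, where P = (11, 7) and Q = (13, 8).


Enumerate multiples of P until we hit Q = (13, 8):
  1P = (11, 7)
  2P = (6, 8)
  3P = (18, 2)
  4P = (13, 8)
Match found at i = 4.

k = 4


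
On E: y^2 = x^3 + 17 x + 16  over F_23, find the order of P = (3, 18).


Compute successive multiples of P until we hit O:
  1P = (3, 18)
  2P = (6, 9)
  3P = (0, 19)
  4P = (15, 9)
  5P = (7, 8)
  6P = (2, 14)
  7P = (11, 19)
  8P = (18, 6)
  ... (continuing to 25P)
  25P = O

ord(P) = 25


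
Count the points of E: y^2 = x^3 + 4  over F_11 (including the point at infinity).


For each x in F_11, count y with y^2 = x^3 + 0 x + 4 mod 11:
  x = 0: RHS = 4, y in [2, 9]  -> 2 point(s)
  x = 1: RHS = 5, y in [4, 7]  -> 2 point(s)
  x = 2: RHS = 1, y in [1, 10]  -> 2 point(s)
  x = 3: RHS = 9, y in [3, 8]  -> 2 point(s)
  x = 6: RHS = 0, y in [0]  -> 1 point(s)
  x = 10: RHS = 3, y in [5, 6]  -> 2 point(s)
Affine points: 11. Add the point at infinity: total = 12.

#E(F_11) = 12


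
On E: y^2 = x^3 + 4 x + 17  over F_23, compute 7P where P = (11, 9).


k = 7 = 111_2 (binary, LSB first: 111)
Double-and-add from P = (11, 9):
  bit 0 = 1: acc = O + (11, 9) = (11, 9)
  bit 1 = 1: acc = (11, 9) + (13, 9) = (22, 14)
  bit 2 = 1: acc = (22, 14) + (21, 22) = (21, 1)

7P = (21, 1)


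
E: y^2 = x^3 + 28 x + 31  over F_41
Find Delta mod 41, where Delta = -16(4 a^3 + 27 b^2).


4 a^3 + 27 b^2 = 4*28^3 + 27*31^2 = 87808 + 25947 = 113755
Delta = -16 * (113755) = -1820080
Delta mod 41 = 33

Delta = 33 (mod 41)


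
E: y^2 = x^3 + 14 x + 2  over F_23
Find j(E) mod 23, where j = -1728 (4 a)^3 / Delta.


Delta = -16(4 a^3 + 27 b^2) mod 23 = 9
-1728 * (4 a)^3 = -1728 * (4*14)^3 mod 23 = 13
j = 13 * 9^(-1) mod 23 = 4

j = 4 (mod 23)


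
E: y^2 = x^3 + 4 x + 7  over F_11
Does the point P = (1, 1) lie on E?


Check whether y^2 = x^3 + 4 x + 7 (mod 11) for (x, y) = (1, 1).
LHS: y^2 = 1^2 mod 11 = 1
RHS: x^3 + 4 x + 7 = 1^3 + 4*1 + 7 mod 11 = 1
LHS = RHS

Yes, on the curve


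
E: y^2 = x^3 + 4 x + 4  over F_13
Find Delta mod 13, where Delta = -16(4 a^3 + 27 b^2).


4 a^3 + 27 b^2 = 4*4^3 + 27*4^2 = 256 + 432 = 688
Delta = -16 * (688) = -11008
Delta mod 13 = 3

Delta = 3 (mod 13)


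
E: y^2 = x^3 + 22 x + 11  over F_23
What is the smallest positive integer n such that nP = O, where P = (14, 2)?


Compute successive multiples of P until we hit O:
  1P = (14, 2)
  2P = (4, 5)
  3P = (9, 8)
  4P = (18, 12)
  5P = (3, 14)
  6P = (7, 5)
  7P = (5, 4)
  8P = (12, 18)
  ... (continuing to 25P)
  25P = O

ord(P) = 25


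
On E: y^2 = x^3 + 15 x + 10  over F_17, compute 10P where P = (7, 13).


k = 10 = 1010_2 (binary, LSB first: 0101)
Double-and-add from P = (7, 13):
  bit 0 = 0: acc unchanged = O
  bit 1 = 1: acc = O + (4, 7) = (4, 7)
  bit 2 = 0: acc unchanged = (4, 7)
  bit 3 = 1: acc = (4, 7) + (10, 2) = (7, 4)

10P = (7, 4)


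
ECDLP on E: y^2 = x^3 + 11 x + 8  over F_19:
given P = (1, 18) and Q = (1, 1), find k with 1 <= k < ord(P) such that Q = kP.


Enumerate multiples of P until we hit Q = (1, 1):
  1P = (1, 18)
  2P = (9, 0)
  3P = (1, 1)
Match found at i = 3.

k = 3


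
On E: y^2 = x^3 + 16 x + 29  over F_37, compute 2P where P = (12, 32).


Doubling: s = (3 x1^2 + a) / (2 y1)
s = (3*12^2 + 16) / (2*32) mod 37 = 7
x3 = s^2 - 2 x1 mod 37 = 7^2 - 2*12 = 25
y3 = s (x1 - x3) - y1 mod 37 = 7 * (12 - 25) - 32 = 25

2P = (25, 25)


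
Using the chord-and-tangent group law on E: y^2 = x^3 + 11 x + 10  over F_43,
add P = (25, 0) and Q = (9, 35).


P != Q, so use the chord formula.
s = (y2 - y1) / (x2 - x1) = (35) / (27) mod 43 = 22
x3 = s^2 - x1 - x2 mod 43 = 22^2 - 25 - 9 = 20
y3 = s (x1 - x3) - y1 mod 43 = 22 * (25 - 20) - 0 = 24

P + Q = (20, 24)


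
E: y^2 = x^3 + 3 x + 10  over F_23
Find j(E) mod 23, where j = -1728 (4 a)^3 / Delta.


Delta = -16(4 a^3 + 27 b^2) mod 23 = 14
-1728 * (4 a)^3 = -1728 * (4*3)^3 mod 23 = 14
j = 14 * 14^(-1) mod 23 = 1

j = 1 (mod 23)


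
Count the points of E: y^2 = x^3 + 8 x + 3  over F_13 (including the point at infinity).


For each x in F_13, count y with y^2 = x^3 + 8 x + 3 mod 13:
  x = 0: RHS = 3, y in [4, 9]  -> 2 point(s)
  x = 1: RHS = 12, y in [5, 8]  -> 2 point(s)
  x = 2: RHS = 1, y in [1, 12]  -> 2 point(s)
  x = 5: RHS = 12, y in [5, 8]  -> 2 point(s)
  x = 7: RHS = 12, y in [5, 8]  -> 2 point(s)
  x = 10: RHS = 4, y in [2, 11]  -> 2 point(s)
Affine points: 12. Add the point at infinity: total = 13.

#E(F_13) = 13
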